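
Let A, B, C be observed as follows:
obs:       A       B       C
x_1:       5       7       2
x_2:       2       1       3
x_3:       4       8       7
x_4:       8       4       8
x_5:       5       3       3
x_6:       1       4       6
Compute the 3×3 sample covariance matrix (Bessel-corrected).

Step 1 — column means:
  mean(A) = (5 + 2 + 4 + 8 + 5 + 1) / 6 = 25/6 = 4.1667
  mean(B) = (7 + 1 + 8 + 4 + 3 + 4) / 6 = 27/6 = 4.5
  mean(C) = (2 + 3 + 7 + 8 + 3 + 6) / 6 = 29/6 = 4.8333

Step 2 — sample covariance S[i,j] = (1/(n-1)) · Σ_k (x_{k,i} - mean_i) · (x_{k,j} - mean_j), with n-1 = 5.
  S[A,A] = ((0.8333)·(0.8333) + (-2.1667)·(-2.1667) + (-0.1667)·(-0.1667) + (3.8333)·(3.8333) + (0.8333)·(0.8333) + (-3.1667)·(-3.1667)) / 5 = 30.8333/5 = 6.1667
  S[A,B] = ((0.8333)·(2.5) + (-2.1667)·(-3.5) + (-0.1667)·(3.5) + (3.8333)·(-0.5) + (0.8333)·(-1.5) + (-3.1667)·(-0.5)) / 5 = 7.5/5 = 1.5
  S[A,C] = ((0.8333)·(-2.8333) + (-2.1667)·(-1.8333) + (-0.1667)·(2.1667) + (3.8333)·(3.1667) + (0.8333)·(-1.8333) + (-3.1667)·(1.1667)) / 5 = 8.1667/5 = 1.6333
  S[B,B] = ((2.5)·(2.5) + (-3.5)·(-3.5) + (3.5)·(3.5) + (-0.5)·(-0.5) + (-1.5)·(-1.5) + (-0.5)·(-0.5)) / 5 = 33.5/5 = 6.7
  S[B,C] = ((2.5)·(-2.8333) + (-3.5)·(-1.8333) + (3.5)·(2.1667) + (-0.5)·(3.1667) + (-1.5)·(-1.8333) + (-0.5)·(1.1667)) / 5 = 7.5/5 = 1.5
  S[C,C] = ((-2.8333)·(-2.8333) + (-1.8333)·(-1.8333) + (2.1667)·(2.1667) + (3.1667)·(3.1667) + (-1.8333)·(-1.8333) + (1.1667)·(1.1667)) / 5 = 30.8333/5 = 6.1667

S is symmetric (S[j,i] = S[i,j]). Assembling:

S = [[6.1667, 1.5, 1.6333],
 [1.5, 6.7, 1.5],
 [1.6333, 1.5, 6.1667]]


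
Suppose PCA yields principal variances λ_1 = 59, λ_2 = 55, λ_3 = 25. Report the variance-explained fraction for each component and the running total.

Step 1 — total variance = trace(Sigma) = Σ λ_i = 59 + 55 + 25 = 139.

Step 2 — fraction explained by component i = λ_i / Σ λ:
  PC1: 59/139 = 0.4245
  PC2: 55/139 = 0.3957
  PC3: 25/139 = 0.1799

Step 3 — cumulative fraction after k components = (λ_1 + ... + λ_k) / Σ λ:
  k = 1: 59/139 = 0.4245
  k = 2: (59 + 55)/139 = 114/139 = 0.8201
  k = 3: (59 + 55 + 25)/139 = 139/139 = 1

Summary (fraction, with percent):

explained: PC1 0.4245 (42.45%), PC2 0.3957 (39.57%), PC3 0.1799 (17.99%);  cumulative: 0.4245, 0.8201, 1


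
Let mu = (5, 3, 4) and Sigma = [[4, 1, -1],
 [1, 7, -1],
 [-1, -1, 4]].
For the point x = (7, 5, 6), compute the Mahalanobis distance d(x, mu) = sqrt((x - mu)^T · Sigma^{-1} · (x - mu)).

Step 1 — centre the observation: (x - mu) = (2, 2, 2).

Step 2 — invert Sigma (cofactor / det for 3×3, or solve directly):
  Sigma^{-1} = [[0.2727, -0.0303, 0.0606],
 [-0.0303, 0.1515, 0.0303],
 [0.0606, 0.0303, 0.2727]].

Step 3 — form the quadratic (x - mu)^T · Sigma^{-1} · (x - mu):
  Sigma^{-1} · (x - mu) = (0.6061, 0.303, 0.7273).
  (x - mu)^T · [Sigma^{-1} · (x - mu)] = (2)·(0.6061) + (2)·(0.303) + (2)·(0.7273) = 3.2727.

Step 4 — take square root: d = √(3.2727) ≈ 1.8091.

d(x, mu) = √(3.2727) ≈ 1.8091


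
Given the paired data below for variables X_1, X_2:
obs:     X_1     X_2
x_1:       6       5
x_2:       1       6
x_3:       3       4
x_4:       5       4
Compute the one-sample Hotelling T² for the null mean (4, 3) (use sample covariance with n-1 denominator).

Step 1 — sample mean vector:
  mean(X_1) = (6 + 1 + 3 + 5) / 4 = 15/4 = 3.75
  mean(X_2) = (5 + 6 + 4 + 4) / 4 = 19/4 = 4.75
  x̄ = (3.75, 4.75),  deviation x̄ - mu_0 = (3.75, 4.75) - (4, 3) = (-0.25, 1.75).

Step 2 — sample covariance matrix, S[i,j] = (1/(n-1)) · Σ_k (x_{k,i} - mean_i) · (x_{k,j} - mean_j), divisor n-1 = 3:
  S[X_1,X_1] = ((2.25)·(2.25) + (-2.75)·(-2.75) + (-0.75)·(-0.75) + (1.25)·(1.25)) / 3 = 14.75/3 = 4.9167
  S[X_1,X_2] = ((2.25)·(0.25) + (-2.75)·(1.25) + (-0.75)·(-0.75) + (1.25)·(-0.75)) / 3 = -3.25/3 = -1.0833
  S[X_2,X_2] = ((0.25)·(0.25) + (1.25)·(1.25) + (-0.75)·(-0.75) + (-0.75)·(-0.75)) / 3 = 2.75/3 = 0.9167
  S = [[4.9167, -1.0833],
 [-1.0833, 0.9167]].

Step 3 — invert S. det(S) = 4.9167·0.9167 - (-1.0833)² = 3.3333.
  S^{-1} = (1/det) · [[d, -b], [-b, a]] = [[0.275, 0.325],
 [0.325, 1.475]].

Step 4 — quadratic form (x̄ - mu_0)^T · S^{-1} · (x̄ - mu_0):
  S^{-1} · (x̄ - mu_0) = (0.5, 2.5),
  (x̄ - mu_0)^T · [...] = (-0.25)·(0.5) + (1.75)·(2.5) = 4.25.

Step 5 — scale by n: T² = 4 · 4.25 = 17.

T² ≈ 17


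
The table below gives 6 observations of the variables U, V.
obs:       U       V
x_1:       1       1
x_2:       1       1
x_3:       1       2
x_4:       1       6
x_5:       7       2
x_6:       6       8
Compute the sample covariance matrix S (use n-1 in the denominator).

Step 1 — column means:
  mean(U) = (1 + 1 + 1 + 1 + 7 + 6) / 6 = 17/6 = 2.8333
  mean(V) = (1 + 1 + 2 + 6 + 2 + 8) / 6 = 20/6 = 3.3333

Step 2 — sample covariance S[i,j] = (1/(n-1)) · Σ_k (x_{k,i} - mean_i) · (x_{k,j} - mean_j), with n-1 = 5.
  S[U,U] = ((-1.8333)·(-1.8333) + (-1.8333)·(-1.8333) + (-1.8333)·(-1.8333) + (-1.8333)·(-1.8333) + (4.1667)·(4.1667) + (3.1667)·(3.1667)) / 5 = 40.8333/5 = 8.1667
  S[U,V] = ((-1.8333)·(-2.3333) + (-1.8333)·(-2.3333) + (-1.8333)·(-1.3333) + (-1.8333)·(2.6667) + (4.1667)·(-1.3333) + (3.1667)·(4.6667)) / 5 = 15.3333/5 = 3.0667
  S[V,V] = ((-2.3333)·(-2.3333) + (-2.3333)·(-2.3333) + (-1.3333)·(-1.3333) + (2.6667)·(2.6667) + (-1.3333)·(-1.3333) + (4.6667)·(4.6667)) / 5 = 43.3333/5 = 8.6667

S is symmetric (S[j,i] = S[i,j]). Assembling:

S = [[8.1667, 3.0667],
 [3.0667, 8.6667]]


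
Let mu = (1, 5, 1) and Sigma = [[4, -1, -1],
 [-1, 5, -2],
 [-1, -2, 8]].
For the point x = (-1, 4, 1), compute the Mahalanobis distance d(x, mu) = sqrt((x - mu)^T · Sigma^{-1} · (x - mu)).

Step 1 — centre the observation: (x - mu) = (-2, -1, 0).

Step 2 — invert Sigma (cofactor / det for 3×3, or solve directly):
  Sigma^{-1} = [[0.2835, 0.0787, 0.0551],
 [0.0787, 0.2441, 0.0709],
 [0.0551, 0.0709, 0.1496]].

Step 3 — form the quadratic (x - mu)^T · Sigma^{-1} · (x - mu):
  Sigma^{-1} · (x - mu) = (-0.6457, -0.4016, -0.1811).
  (x - mu)^T · [Sigma^{-1} · (x - mu)] = (-2)·(-0.6457) + (-1)·(-0.4016) + (0)·(-0.1811) = 1.6929.

Step 4 — take square root: d = √(1.6929) ≈ 1.3011.

d(x, mu) = √(1.6929) ≈ 1.3011


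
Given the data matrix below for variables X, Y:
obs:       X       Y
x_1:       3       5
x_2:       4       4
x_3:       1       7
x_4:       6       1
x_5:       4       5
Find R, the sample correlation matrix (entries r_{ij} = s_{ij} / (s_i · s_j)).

Step 1 — column means:
  mean(X) = (3 + 4 + 1 + 6 + 4) / 5 = 18/5 = 3.6
  mean(Y) = (5 + 4 + 7 + 1 + 5) / 5 = 22/5 = 4.4

Step 2 — sample variances and covariances s[i,j] = (1/(n-1)) · Σ_k (x_{k,i} - mean_i) · (x_{k,j} - mean_j), with n-1 = 4:
  s[X,X] = ((-0.6)·(-0.6) + (0.4)·(0.4) + (-2.6)·(-2.6) + (2.4)·(2.4) + (0.4)·(0.4)) / 4 = 13.2/4 = 3.3
  s[X,Y] = ((-0.6)·(0.6) + (0.4)·(-0.4) + (-2.6)·(2.6) + (2.4)·(-3.4) + (0.4)·(0.6)) / 4 = -15.2/4 = -3.8
  s[Y,Y] = ((0.6)·(0.6) + (-0.4)·(-0.4) + (2.6)·(2.6) + (-3.4)·(-3.4) + (0.6)·(0.6)) / 4 = 19.2/4 = 4.8
  Sample standard deviations s_i = √(s[i,i]):
  s(X) = √(3.3) = 1.8166
  s(Y) = √(4.8) = 2.1909

Step 3 — r_{ij} = s_{ij} / (s_i · s_j):
  r[X,X] = 1 (diagonal).
  r[X,Y] = -3.8 / (1.8166 · 2.1909) = -3.8 / 3.9799 = -0.9548
  r[Y,Y] = 1 (diagonal).

R is symmetric with unit diagonal. Assembling:

R = [[1, -0.9548],
 [-0.9548, 1]]


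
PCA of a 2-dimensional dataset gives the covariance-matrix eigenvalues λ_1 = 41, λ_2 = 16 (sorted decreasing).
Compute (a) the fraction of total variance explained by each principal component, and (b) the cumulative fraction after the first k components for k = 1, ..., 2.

Step 1 — total variance = trace(Sigma) = Σ λ_i = 41 + 16 = 57.

Step 2 — fraction explained by component i = λ_i / Σ λ:
  PC1: 41/57 = 0.7193
  PC2: 16/57 = 0.2807

Step 3 — cumulative fraction after k components = (λ_1 + ... + λ_k) / Σ λ:
  k = 1: 41/57 = 0.7193
  k = 2: (41 + 16)/57 = 57/57 = 1

Summary (fraction, with percent):

explained: PC1 0.7193 (71.93%), PC2 0.2807 (28.07%);  cumulative: 0.7193, 1


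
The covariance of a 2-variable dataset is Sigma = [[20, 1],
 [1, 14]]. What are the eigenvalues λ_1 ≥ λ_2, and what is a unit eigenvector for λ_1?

Step 1 — characteristic polynomial of 2×2 Sigma:
  det(Sigma - λI) = λ² - trace · λ + det = 0.
  trace = 20 + 14 = 34, det = 20·14 - (1)² = 279.
Step 2 — discriminant:
  Δ = trace² - 4·det = 1156 - 1116 = 40.
Step 3 — eigenvalues:
  λ = (trace ± √Δ)/2 = (34 ± 6.3246)/2,
  λ_1 = 20.1623,  λ_2 = 13.8377.

Step 4 — unit eigenvector for λ_1: solve (Sigma - λ_1 I)v = 0. First row:
  (20 - 20.1623)·v_x + (1)·v_y = 0, i.e. (-0.1623)·v_x + (1)·v_y = 0,
  so v ∝ (b, λ_1 - a) = (1, 0.1623) = u.
  ||u|| = √((1)² + (0.1623)²) = √(1.0263) ≈ 1.0131,
  v_1 = u/||u|| ≈ (0.9871, 0.1602) (||v_1|| = 1).

λ_1 = 20.1623,  λ_2 = 13.8377;  v_1 ≈ (0.9871, 0.1602)


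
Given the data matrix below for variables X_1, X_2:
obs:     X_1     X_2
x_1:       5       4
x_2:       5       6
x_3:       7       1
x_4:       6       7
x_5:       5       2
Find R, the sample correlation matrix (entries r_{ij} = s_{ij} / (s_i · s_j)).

Step 1 — column means:
  mean(X_1) = (5 + 5 + 7 + 6 + 5) / 5 = 28/5 = 5.6
  mean(X_2) = (4 + 6 + 1 + 7 + 2) / 5 = 20/5 = 4

Step 2 — sample variances and covariances s[i,j] = (1/(n-1)) · Σ_k (x_{k,i} - mean_i) · (x_{k,j} - mean_j), with n-1 = 4:
  s[X_1,X_1] = ((-0.6)·(-0.6) + (-0.6)·(-0.6) + (1.4)·(1.4) + (0.4)·(0.4) + (-0.6)·(-0.6)) / 4 = 3.2/4 = 0.8
  s[X_1,X_2] = ((-0.6)·(0) + (-0.6)·(2) + (1.4)·(-3) + (0.4)·(3) + (-0.6)·(-2)) / 4 = -3/4 = -0.75
  s[X_2,X_2] = ((0)·(0) + (2)·(2) + (-3)·(-3) + (3)·(3) + (-2)·(-2)) / 4 = 26/4 = 6.5
  Sample standard deviations s_i = √(s[i,i]):
  s(X_1) = √(0.8) = 0.8944
  s(X_2) = √(6.5) = 2.5495

Step 3 — r_{ij} = s_{ij} / (s_i · s_j):
  r[X_1,X_1] = 1 (diagonal).
  r[X_1,X_2] = -0.75 / (0.8944 · 2.5495) = -0.75 / 2.2804 = -0.3289
  r[X_2,X_2] = 1 (diagonal).

R is symmetric with unit diagonal. Assembling:

R = [[1, -0.3289],
 [-0.3289, 1]]


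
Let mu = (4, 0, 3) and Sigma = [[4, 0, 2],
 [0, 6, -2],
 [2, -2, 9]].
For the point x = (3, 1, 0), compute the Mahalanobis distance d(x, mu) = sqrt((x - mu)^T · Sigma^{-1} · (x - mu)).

Step 1 — centre the observation: (x - mu) = (-1, 1, -3).

Step 2 — invert Sigma (cofactor / det for 3×3, or solve directly):
  Sigma^{-1} = [[0.2841, -0.0227, -0.0682],
 [-0.0227, 0.1818, 0.0455],
 [-0.0682, 0.0455, 0.1364]].

Step 3 — form the quadratic (x - mu)^T · Sigma^{-1} · (x - mu):
  Sigma^{-1} · (x - mu) = (-0.1023, 0.0682, -0.2955).
  (x - mu)^T · [Sigma^{-1} · (x - mu)] = (-1)·(-0.1023) + (1)·(0.0682) + (-3)·(-0.2955) = 1.0568.

Step 4 — take square root: d = √(1.0568) ≈ 1.028.

d(x, mu) = √(1.0568) ≈ 1.028


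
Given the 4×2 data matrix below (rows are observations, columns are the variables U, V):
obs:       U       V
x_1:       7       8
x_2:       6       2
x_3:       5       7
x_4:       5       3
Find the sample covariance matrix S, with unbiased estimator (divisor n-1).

Step 1 — column means:
  mean(U) = (7 + 6 + 5 + 5) / 4 = 23/4 = 5.75
  mean(V) = (8 + 2 + 7 + 3) / 4 = 20/4 = 5

Step 2 — sample covariance S[i,j] = (1/(n-1)) · Σ_k (x_{k,i} - mean_i) · (x_{k,j} - mean_j), with n-1 = 3.
  S[U,U] = ((1.25)·(1.25) + (0.25)·(0.25) + (-0.75)·(-0.75) + (-0.75)·(-0.75)) / 3 = 2.75/3 = 0.9167
  S[U,V] = ((1.25)·(3) + (0.25)·(-3) + (-0.75)·(2) + (-0.75)·(-2)) / 3 = 3/3 = 1
  S[V,V] = ((3)·(3) + (-3)·(-3) + (2)·(2) + (-2)·(-2)) / 3 = 26/3 = 8.6667

S is symmetric (S[j,i] = S[i,j]). Assembling:

S = [[0.9167, 1],
 [1, 8.6667]]


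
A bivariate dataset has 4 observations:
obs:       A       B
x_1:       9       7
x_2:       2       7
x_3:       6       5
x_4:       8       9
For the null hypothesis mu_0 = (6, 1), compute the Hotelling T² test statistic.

Step 1 — sample mean vector:
  mean(A) = (9 + 2 + 6 + 8) / 4 = 25/4 = 6.25
  mean(B) = (7 + 7 + 5 + 9) / 4 = 28/4 = 7
  x̄ = (6.25, 7),  deviation x̄ - mu_0 = (6.25, 7) - (6, 1) = (0.25, 6).

Step 2 — sample covariance matrix, S[i,j] = (1/(n-1)) · Σ_k (x_{k,i} - mean_i) · (x_{k,j} - mean_j), divisor n-1 = 3:
  S[A,A] = ((2.75)·(2.75) + (-4.25)·(-4.25) + (-0.25)·(-0.25) + (1.75)·(1.75)) / 3 = 28.75/3 = 9.5833
  S[A,B] = ((2.75)·(0) + (-4.25)·(0) + (-0.25)·(-2) + (1.75)·(2)) / 3 = 4/3 = 1.3333
  S[B,B] = ((0)·(0) + (0)·(0) + (-2)·(-2) + (2)·(2)) / 3 = 8/3 = 2.6667
  S = [[9.5833, 1.3333],
 [1.3333, 2.6667]].

Step 3 — invert S. det(S) = 9.5833·2.6667 - (1.3333)² = 23.7778.
  S^{-1} = (1/det) · [[d, -b], [-b, a]] = [[0.1121, -0.0561],
 [-0.0561, 0.403]].

Step 4 — quadratic form (x̄ - mu_0)^T · S^{-1} · (x̄ - mu_0):
  S^{-1} · (x̄ - mu_0) = (-0.3084, 2.4042),
  (x̄ - mu_0)^T · [...] = (0.25)·(-0.3084) + (6)·(2.4042) = 14.3481.

Step 5 — scale by n: T² = 4 · 14.3481 = 57.3925.

T² ≈ 57.3925


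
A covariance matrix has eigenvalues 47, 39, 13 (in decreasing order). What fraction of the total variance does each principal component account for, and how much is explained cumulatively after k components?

Step 1 — total variance = trace(Sigma) = Σ λ_i = 47 + 39 + 13 = 99.

Step 2 — fraction explained by component i = λ_i / Σ λ:
  PC1: 47/99 = 0.4747
  PC2: 39/99 = 0.3939
  PC3: 13/99 = 0.1313

Step 3 — cumulative fraction after k components = (λ_1 + ... + λ_k) / Σ λ:
  k = 1: 47/99 = 0.4747
  k = 2: (47 + 39)/99 = 86/99 = 0.8687
  k = 3: (47 + 39 + 13)/99 = 99/99 = 1

Summary (fraction, with percent):

explained: PC1 0.4747 (47.47%), PC2 0.3939 (39.39%), PC3 0.1313 (13.13%);  cumulative: 0.4747, 0.8687, 1


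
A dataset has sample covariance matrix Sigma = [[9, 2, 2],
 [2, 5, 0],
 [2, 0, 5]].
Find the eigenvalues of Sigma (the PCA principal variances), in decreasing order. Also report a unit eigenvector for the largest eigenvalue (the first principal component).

Step 1 — characteristic polynomial p(λ) = det(λI - Sigma) = λ³ - tr·λ² + c_1·λ - det, where tr = trace, c_1 = sum of the principal 2×2 minors, det = det(Sigma):
  tr = 9 + 5 + 5 = 19,
  c_1 = (9·5 - (2)²) + (9·5 - (2)²) + (5·5 - (0)²) = 41 + 41 + 25 = 107,
  det = 9·(5·5 - (0)²) - (2)·((2)·5 - (0)·(2)) + (2)·((2)·(0) - 5·(2)) = 9·(25) - (2)·(10) + (2)·(-10) = 185.
  So p(λ) = λ³ - 19λ² + 107λ - 185.
Step 2 — look for an integer root (rational root theorem: any rational root is an integer divisor of 185). Testing λ = 5:
  p(5) = 125 - 475 + 535 - 185 = 0  ✓
  Dividing out (λ - 5): p(λ) = (λ - 5)(λ² - 14λ + 37).
Step 3 — remaining eigenvalues from the quadratic λ² - 14λ + 37 = 0:
  Δ = 14² - 4·37 = 196 - 148 = 48,  λ = (14 ± √48)/2 = (14 ± 6.9282)/2 ≈ 10.4641 or 3.5359.
  Sorted: λ_1 = 10.4641,  λ_2 = 5,  λ_3 = 3.5359  (check: sum = 19 = tr ✓).

Step 4 — unit eigenvector for λ_1 ≈ 10.4641: v spans the null space of (Sigma - λ_1 I), whose rows are
  r_1 = (-1.4641, 2, 2),  r_2 = (2, -5.4641, 0),  r_3 = (2, 0, -5.4641).
  v is orthogonal to every row, so take v ∝ r_1 × r_2 = ((2)·(0) - (2)·(-5.4641), (2)·(2) - (-1.4641)·(0), (-1.4641)·(-5.4641) - (2)·(2)) ≈ (10.9282, 4, 4).
  Let u = (10.9282, 4, 4).
  ||u|| = √((10.9282)² + (4)² + (4)²) = √(151.4256) ≈ 12.3055,  v_1 = u/||u|| ≈ (0.8881, 0.3251, 0.3251) (||v_1|| = 1).

λ_1 = 10.4641,  λ_2 = 5,  λ_3 = 3.5359;  v_1 ≈ (0.8881, 0.3251, 0.3251)


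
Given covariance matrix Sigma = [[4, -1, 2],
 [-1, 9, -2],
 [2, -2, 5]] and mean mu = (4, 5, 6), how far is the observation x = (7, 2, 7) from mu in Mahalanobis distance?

Step 1 — centre the observation: (x - mu) = (3, -3, 1).

Step 2 — invert Sigma (cofactor / det for 3×3, or solve directly):
  Sigma^{-1} = [[0.313, 0.0076, -0.1221],
 [0.0076, 0.1221, 0.0458],
 [-0.1221, 0.0458, 0.2672]].

Step 3 — form the quadratic (x - mu)^T · Sigma^{-1} · (x - mu):
  Sigma^{-1} · (x - mu) = (0.7939, -0.2977, -0.2366).
  (x - mu)^T · [Sigma^{-1} · (x - mu)] = (3)·(0.7939) + (-3)·(-0.2977) + (1)·(-0.2366) = 3.0382.

Step 4 — take square root: d = √(3.0382) ≈ 1.743.

d(x, mu) = √(3.0382) ≈ 1.743


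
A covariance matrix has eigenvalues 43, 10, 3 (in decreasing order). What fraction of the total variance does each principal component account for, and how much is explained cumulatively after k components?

Step 1 — total variance = trace(Sigma) = Σ λ_i = 43 + 10 + 3 = 56.

Step 2 — fraction explained by component i = λ_i / Σ λ:
  PC1: 43/56 = 0.7679
  PC2: 10/56 = 0.1786
  PC3: 3/56 = 0.0536

Step 3 — cumulative fraction after k components = (λ_1 + ... + λ_k) / Σ λ:
  k = 1: 43/56 = 0.7679
  k = 2: (43 + 10)/56 = 53/56 = 0.9464
  k = 3: (43 + 10 + 3)/56 = 56/56 = 1

Summary (fraction, with percent):

explained: PC1 0.7679 (76.79%), PC2 0.1786 (17.86%), PC3 0.0536 (5.36%);  cumulative: 0.7679, 0.9464, 1


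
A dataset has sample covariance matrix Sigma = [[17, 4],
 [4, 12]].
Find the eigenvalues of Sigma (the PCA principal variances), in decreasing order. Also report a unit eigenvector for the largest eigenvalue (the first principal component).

Step 1 — characteristic polynomial of 2×2 Sigma:
  det(Sigma - λI) = λ² - trace · λ + det = 0.
  trace = 17 + 12 = 29, det = 17·12 - (4)² = 188.
Step 2 — discriminant:
  Δ = trace² - 4·det = 841 - 752 = 89.
Step 3 — eigenvalues:
  λ = (trace ± √Δ)/2 = (29 ± 9.434)/2,
  λ_1 = 19.217,  λ_2 = 9.783.

Step 4 — unit eigenvector for λ_1: solve (Sigma - λ_1 I)v = 0. First row:
  (17 - 19.217)·v_x + (4)·v_y = 0, i.e. (-2.217)·v_x + (4)·v_y = 0,
  so v ∝ (b, λ_1 - a) = (4, 2.217) = u.
  ||u|| = √((4)² + (2.217)²) = √(20.915) ≈ 4.5733,
  v_1 = u/||u|| ≈ (0.8746, 0.4848) (||v_1|| = 1).

λ_1 = 19.217,  λ_2 = 9.783;  v_1 ≈ (0.8746, 0.4848)


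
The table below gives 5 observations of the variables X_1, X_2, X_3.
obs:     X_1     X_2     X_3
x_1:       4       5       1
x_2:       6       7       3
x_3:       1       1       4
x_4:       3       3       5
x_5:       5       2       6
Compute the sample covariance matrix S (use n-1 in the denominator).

Step 1 — column means:
  mean(X_1) = (4 + 6 + 1 + 3 + 5) / 5 = 19/5 = 3.8
  mean(X_2) = (5 + 7 + 1 + 3 + 2) / 5 = 18/5 = 3.6
  mean(X_3) = (1 + 3 + 4 + 5 + 6) / 5 = 19/5 = 3.8

Step 2 — sample covariance S[i,j] = (1/(n-1)) · Σ_k (x_{k,i} - mean_i) · (x_{k,j} - mean_j), with n-1 = 4.
  S[X_1,X_1] = ((0.2)·(0.2) + (2.2)·(2.2) + (-2.8)·(-2.8) + (-0.8)·(-0.8) + (1.2)·(1.2)) / 4 = 14.8/4 = 3.7
  S[X_1,X_2] = ((0.2)·(1.4) + (2.2)·(3.4) + (-2.8)·(-2.6) + (-0.8)·(-0.6) + (1.2)·(-1.6)) / 4 = 13.6/4 = 3.4
  S[X_1,X_3] = ((0.2)·(-2.8) + (2.2)·(-0.8) + (-2.8)·(0.2) + (-0.8)·(1.2) + (1.2)·(2.2)) / 4 = -1.2/4 = -0.3
  S[X_2,X_2] = ((1.4)·(1.4) + (3.4)·(3.4) + (-2.6)·(-2.6) + (-0.6)·(-0.6) + (-1.6)·(-1.6)) / 4 = 23.2/4 = 5.8
  S[X_2,X_3] = ((1.4)·(-2.8) + (3.4)·(-0.8) + (-2.6)·(0.2) + (-0.6)·(1.2) + (-1.6)·(2.2)) / 4 = -11.4/4 = -2.85
  S[X_3,X_3] = ((-2.8)·(-2.8) + (-0.8)·(-0.8) + (0.2)·(0.2) + (1.2)·(1.2) + (2.2)·(2.2)) / 4 = 14.8/4 = 3.7

S is symmetric (S[j,i] = S[i,j]). Assembling:

S = [[3.7, 3.4, -0.3],
 [3.4, 5.8, -2.85],
 [-0.3, -2.85, 3.7]]


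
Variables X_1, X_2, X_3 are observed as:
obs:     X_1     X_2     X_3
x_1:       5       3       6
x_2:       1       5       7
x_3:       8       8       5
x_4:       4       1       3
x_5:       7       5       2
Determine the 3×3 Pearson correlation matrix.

Step 1 — column means:
  mean(X_1) = (5 + 1 + 8 + 4 + 7) / 5 = 25/5 = 5
  mean(X_2) = (3 + 5 + 8 + 1 + 5) / 5 = 22/5 = 4.4
  mean(X_3) = (6 + 7 + 5 + 3 + 2) / 5 = 23/5 = 4.6

Step 2 — sample variances and covariances s[i,j] = (1/(n-1)) · Σ_k (x_{k,i} - mean_i) · (x_{k,j} - mean_j), with n-1 = 4:
  s[X_1,X_1] = ((0)·(0) + (-4)·(-4) + (3)·(3) + (-1)·(-1) + (2)·(2)) / 4 = 30/4 = 7.5
  s[X_1,X_2] = ((0)·(-1.4) + (-4)·(0.6) + (3)·(3.6) + (-1)·(-3.4) + (2)·(0.6)) / 4 = 13/4 = 3.25
  s[X_1,X_3] = ((0)·(1.4) + (-4)·(2.4) + (3)·(0.4) + (-1)·(-1.6) + (2)·(-2.6)) / 4 = -12/4 = -3
  s[X_2,X_2] = ((-1.4)·(-1.4) + (0.6)·(0.6) + (3.6)·(3.6) + (-3.4)·(-3.4) + (0.6)·(0.6)) / 4 = 27.2/4 = 6.8
  s[X_2,X_3] = ((-1.4)·(1.4) + (0.6)·(2.4) + (3.6)·(0.4) + (-3.4)·(-1.6) + (0.6)·(-2.6)) / 4 = 4.8/4 = 1.2
  s[X_3,X_3] = ((1.4)·(1.4) + (2.4)·(2.4) + (0.4)·(0.4) + (-1.6)·(-1.6) + (-2.6)·(-2.6)) / 4 = 17.2/4 = 4.3
  Sample standard deviations s_i = √(s[i,i]):
  s(X_1) = √(7.5) = 2.7386
  s(X_2) = √(6.8) = 2.6077
  s(X_3) = √(4.3) = 2.0736

Step 3 — r_{ij} = s_{ij} / (s_i · s_j):
  r[X_1,X_1] = 1 (diagonal).
  r[X_1,X_2] = 3.25 / (2.7386 · 2.6077) = 3.25 / 7.1414 = 0.4551
  r[X_1,X_3] = -3 / (2.7386 · 2.0736) = -3 / 5.6789 = -0.5283
  r[X_2,X_2] = 1 (diagonal).
  r[X_2,X_3] = 1.2 / (2.6077 · 2.0736) = 1.2 / 5.4074 = 0.2219
  r[X_3,X_3] = 1 (diagonal).

R is symmetric with unit diagonal. Assembling:

R = [[1, 0.4551, -0.5283],
 [0.4551, 1, 0.2219],
 [-0.5283, 0.2219, 1]]


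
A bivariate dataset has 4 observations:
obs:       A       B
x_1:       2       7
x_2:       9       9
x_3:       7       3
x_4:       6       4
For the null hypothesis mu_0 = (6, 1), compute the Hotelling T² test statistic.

Step 1 — sample mean vector:
  mean(A) = (2 + 9 + 7 + 6) / 4 = 24/4 = 6
  mean(B) = (7 + 9 + 3 + 4) / 4 = 23/4 = 5.75
  x̄ = (6, 5.75),  deviation x̄ - mu_0 = (6, 5.75) - (6, 1) = (0, 4.75).

Step 2 — sample covariance matrix, S[i,j] = (1/(n-1)) · Σ_k (x_{k,i} - mean_i) · (x_{k,j} - mean_j), divisor n-1 = 3:
  S[A,A] = ((-4)·(-4) + (3)·(3) + (1)·(1) + (0)·(0)) / 3 = 26/3 = 8.6667
  S[A,B] = ((-4)·(1.25) + (3)·(3.25) + (1)·(-2.75) + (0)·(-1.75)) / 3 = 2/3 = 0.6667
  S[B,B] = ((1.25)·(1.25) + (3.25)·(3.25) + (-2.75)·(-2.75) + (-1.75)·(-1.75)) / 3 = 22.75/3 = 7.5833
  S = [[8.6667, 0.6667],
 [0.6667, 7.5833]].

Step 3 — invert S. det(S) = 8.6667·7.5833 - (0.6667)² = 65.2778.
  S^{-1} = (1/det) · [[d, -b], [-b, a]] = [[0.1162, -0.0102],
 [-0.0102, 0.1328]].

Step 4 — quadratic form (x̄ - mu_0)^T · S^{-1} · (x̄ - mu_0):
  S^{-1} · (x̄ - mu_0) = (-0.0485, 0.6306),
  (x̄ - mu_0)^T · [...] = (0)·(-0.0485) + (4.75)·(0.6306) = 2.9955.

Step 5 — scale by n: T² = 4 · 2.9955 = 11.9821.

T² ≈ 11.9821


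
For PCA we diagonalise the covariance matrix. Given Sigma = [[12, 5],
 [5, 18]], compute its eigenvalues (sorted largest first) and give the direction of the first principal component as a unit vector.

Step 1 — characteristic polynomial of 2×2 Sigma:
  det(Sigma - λI) = λ² - trace · λ + det = 0.
  trace = 12 + 18 = 30, det = 12·18 - (5)² = 191.
Step 2 — discriminant:
  Δ = trace² - 4·det = 900 - 764 = 136.
Step 3 — eigenvalues:
  λ = (trace ± √Δ)/2 = (30 ± 11.6619)/2,
  λ_1 = 20.831,  λ_2 = 9.169.

Step 4 — unit eigenvector for λ_1: solve (Sigma - λ_1 I)v = 0. First row:
  (12 - 20.831)·v_x + (5)·v_y = 0, i.e. (-8.831)·v_x + (5)·v_y = 0,
  so v ∝ (b, λ_1 - a) = (5, 8.831) = u.
  ||u|| = √((5)² + (8.831)²) = √(102.9857) ≈ 10.1482,
  v_1 = u/||u|| ≈ (0.4927, 0.8702) (||v_1|| = 1).

λ_1 = 20.831,  λ_2 = 9.169;  v_1 ≈ (0.4927, 0.8702)


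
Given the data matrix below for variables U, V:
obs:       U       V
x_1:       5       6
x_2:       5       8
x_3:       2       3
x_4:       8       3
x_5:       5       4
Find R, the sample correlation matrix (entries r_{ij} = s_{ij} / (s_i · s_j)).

Step 1 — column means:
  mean(U) = (5 + 5 + 2 + 8 + 5) / 5 = 25/5 = 5
  mean(V) = (6 + 8 + 3 + 3 + 4) / 5 = 24/5 = 4.8

Step 2 — sample variances and covariances s[i,j] = (1/(n-1)) · Σ_k (x_{k,i} - mean_i) · (x_{k,j} - mean_j), with n-1 = 4:
  s[U,U] = ((0)·(0) + (0)·(0) + (-3)·(-3) + (3)·(3) + (0)·(0)) / 4 = 18/4 = 4.5
  s[U,V] = ((0)·(1.2) + (0)·(3.2) + (-3)·(-1.8) + (3)·(-1.8) + (0)·(-0.8)) / 4 = 0/4 = 0
  s[V,V] = ((1.2)·(1.2) + (3.2)·(3.2) + (-1.8)·(-1.8) + (-1.8)·(-1.8) + (-0.8)·(-0.8)) / 4 = 18.8/4 = 4.7
  Sample standard deviations s_i = √(s[i,i]):
  s(U) = √(4.5) = 2.1213
  s(V) = √(4.7) = 2.1679

Step 3 — r_{ij} = s_{ij} / (s_i · s_j):
  r[U,U] = 1 (diagonal).
  r[U,V] = 0 / (2.1213 · 2.1679) = 0 / 4.5989 = 0
  r[V,V] = 1 (diagonal).

R is symmetric with unit diagonal. Assembling:

R = [[1, 0],
 [0, 1]]


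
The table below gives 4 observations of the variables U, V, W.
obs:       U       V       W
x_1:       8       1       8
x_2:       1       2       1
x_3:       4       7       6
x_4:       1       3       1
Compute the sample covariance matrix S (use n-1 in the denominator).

Step 1 — column means:
  mean(U) = (8 + 1 + 4 + 1) / 4 = 14/4 = 3.5
  mean(V) = (1 + 2 + 7 + 3) / 4 = 13/4 = 3.25
  mean(W) = (8 + 1 + 6 + 1) / 4 = 16/4 = 4

Step 2 — sample covariance S[i,j] = (1/(n-1)) · Σ_k (x_{k,i} - mean_i) · (x_{k,j} - mean_j), with n-1 = 3.
  S[U,U] = ((4.5)·(4.5) + (-2.5)·(-2.5) + (0.5)·(0.5) + (-2.5)·(-2.5)) / 3 = 33/3 = 11
  S[U,V] = ((4.5)·(-2.25) + (-2.5)·(-1.25) + (0.5)·(3.75) + (-2.5)·(-0.25)) / 3 = -4.5/3 = -1.5
  S[U,W] = ((4.5)·(4) + (-2.5)·(-3) + (0.5)·(2) + (-2.5)·(-3)) / 3 = 34/3 = 11.3333
  S[V,V] = ((-2.25)·(-2.25) + (-1.25)·(-1.25) + (3.75)·(3.75) + (-0.25)·(-0.25)) / 3 = 20.75/3 = 6.9167
  S[V,W] = ((-2.25)·(4) + (-1.25)·(-3) + (3.75)·(2) + (-0.25)·(-3)) / 3 = 3/3 = 1
  S[W,W] = ((4)·(4) + (-3)·(-3) + (2)·(2) + (-3)·(-3)) / 3 = 38/3 = 12.6667

S is symmetric (S[j,i] = S[i,j]). Assembling:

S = [[11, -1.5, 11.3333],
 [-1.5, 6.9167, 1],
 [11.3333, 1, 12.6667]]


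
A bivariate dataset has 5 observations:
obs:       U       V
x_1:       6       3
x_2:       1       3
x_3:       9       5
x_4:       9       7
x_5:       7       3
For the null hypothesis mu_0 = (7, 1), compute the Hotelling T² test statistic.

Step 1 — sample mean vector:
  mean(U) = (6 + 1 + 9 + 9 + 7) / 5 = 32/5 = 6.4
  mean(V) = (3 + 3 + 5 + 7 + 3) / 5 = 21/5 = 4.2
  x̄ = (6.4, 4.2),  deviation x̄ - mu_0 = (6.4, 4.2) - (7, 1) = (-0.6, 3.2).

Step 2 — sample covariance matrix, S[i,j] = (1/(n-1)) · Σ_k (x_{k,i} - mean_i) · (x_{k,j} - mean_j), divisor n-1 = 4:
  S[U,U] = ((-0.4)·(-0.4) + (-5.4)·(-5.4) + (2.6)·(2.6) + (2.6)·(2.6) + (0.6)·(0.6)) / 4 = 43.2/4 = 10.8
  S[U,V] = ((-0.4)·(-1.2) + (-5.4)·(-1.2) + (2.6)·(0.8) + (2.6)·(2.8) + (0.6)·(-1.2)) / 4 = 15.6/4 = 3.9
  S[V,V] = ((-1.2)·(-1.2) + (-1.2)·(-1.2) + (0.8)·(0.8) + (2.8)·(2.8) + (-1.2)·(-1.2)) / 4 = 12.8/4 = 3.2
  S = [[10.8, 3.9],
 [3.9, 3.2]].

Step 3 — invert S. det(S) = 10.8·3.2 - (3.9)² = 19.35.
  S^{-1} = (1/det) · [[d, -b], [-b, a]] = [[0.1654, -0.2016],
 [-0.2016, 0.5581]].

Step 4 — quadratic form (x̄ - mu_0)^T · S^{-1} · (x̄ - mu_0):
  S^{-1} · (x̄ - mu_0) = (-0.7442, 1.907),
  (x̄ - mu_0)^T · [...] = (-0.6)·(-0.7442) + (3.2)·(1.907) = 6.5488.

Step 5 — scale by n: T² = 5 · 6.5488 = 32.7442.

T² ≈ 32.7442


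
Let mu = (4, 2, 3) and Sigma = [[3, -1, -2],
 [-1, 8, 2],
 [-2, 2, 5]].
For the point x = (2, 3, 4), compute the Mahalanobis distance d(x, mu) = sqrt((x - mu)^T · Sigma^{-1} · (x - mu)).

Step 1 — centre the observation: (x - mu) = (-2, 1, 1).

Step 2 — invert Sigma (cofactor / det for 3×3, or solve directly):
  Sigma^{-1} = [[0.4557, 0.0127, 0.1772],
 [0.0127, 0.1392, -0.0506],
 [0.1772, -0.0506, 0.2911]].

Step 3 — form the quadratic (x - mu)^T · Sigma^{-1} · (x - mu):
  Sigma^{-1} · (x - mu) = (-0.7215, 0.0633, -0.1139).
  (x - mu)^T · [Sigma^{-1} · (x - mu)] = (-2)·(-0.7215) + (1)·(0.0633) + (1)·(-0.1139) = 1.3924.

Step 4 — take square root: d = √(1.3924) ≈ 1.18.

d(x, mu) = √(1.3924) ≈ 1.18


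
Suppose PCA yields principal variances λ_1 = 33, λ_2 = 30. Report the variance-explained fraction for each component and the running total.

Step 1 — total variance = trace(Sigma) = Σ λ_i = 33 + 30 = 63.

Step 2 — fraction explained by component i = λ_i / Σ λ:
  PC1: 33/63 = 0.5238
  PC2: 30/63 = 0.4762

Step 3 — cumulative fraction after k components = (λ_1 + ... + λ_k) / Σ λ:
  k = 1: 33/63 = 0.5238
  k = 2: (33 + 30)/63 = 63/63 = 1

Summary (fraction, with percent):

explained: PC1 0.5238 (52.38%), PC2 0.4762 (47.62%);  cumulative: 0.5238, 1


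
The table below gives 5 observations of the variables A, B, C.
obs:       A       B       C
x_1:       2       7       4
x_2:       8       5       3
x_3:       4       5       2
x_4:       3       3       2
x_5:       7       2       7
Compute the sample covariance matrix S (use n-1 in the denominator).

Step 1 — column means:
  mean(A) = (2 + 8 + 4 + 3 + 7) / 5 = 24/5 = 4.8
  mean(B) = (7 + 5 + 5 + 3 + 2) / 5 = 22/5 = 4.4
  mean(C) = (4 + 3 + 2 + 2 + 7) / 5 = 18/5 = 3.6

Step 2 — sample covariance S[i,j] = (1/(n-1)) · Σ_k (x_{k,i} - mean_i) · (x_{k,j} - mean_j), with n-1 = 4.
  S[A,A] = ((-2.8)·(-2.8) + (3.2)·(3.2) + (-0.8)·(-0.8) + (-1.8)·(-1.8) + (2.2)·(2.2)) / 4 = 26.8/4 = 6.7
  S[A,B] = ((-2.8)·(2.6) + (3.2)·(0.6) + (-0.8)·(0.6) + (-1.8)·(-1.4) + (2.2)·(-2.4)) / 4 = -8.6/4 = -2.15
  S[A,C] = ((-2.8)·(0.4) + (3.2)·(-0.6) + (-0.8)·(-1.6) + (-1.8)·(-1.6) + (2.2)·(3.4)) / 4 = 8.6/4 = 2.15
  S[B,B] = ((2.6)·(2.6) + (0.6)·(0.6) + (0.6)·(0.6) + (-1.4)·(-1.4) + (-2.4)·(-2.4)) / 4 = 15.2/4 = 3.8
  S[B,C] = ((2.6)·(0.4) + (0.6)·(-0.6) + (0.6)·(-1.6) + (-1.4)·(-1.6) + (-2.4)·(3.4)) / 4 = -6.2/4 = -1.55
  S[C,C] = ((0.4)·(0.4) + (-0.6)·(-0.6) + (-1.6)·(-1.6) + (-1.6)·(-1.6) + (3.4)·(3.4)) / 4 = 17.2/4 = 4.3

S is symmetric (S[j,i] = S[i,j]). Assembling:

S = [[6.7, -2.15, 2.15],
 [-2.15, 3.8, -1.55],
 [2.15, -1.55, 4.3]]


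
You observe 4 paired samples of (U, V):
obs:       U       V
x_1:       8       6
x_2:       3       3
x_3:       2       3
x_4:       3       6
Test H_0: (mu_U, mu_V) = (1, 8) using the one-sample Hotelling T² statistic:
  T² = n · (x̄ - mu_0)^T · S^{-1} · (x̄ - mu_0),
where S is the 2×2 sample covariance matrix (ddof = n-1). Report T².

Step 1 — sample mean vector:
  mean(U) = (8 + 3 + 2 + 3) / 4 = 16/4 = 4
  mean(V) = (6 + 3 + 3 + 6) / 4 = 18/4 = 4.5
  x̄ = (4, 4.5),  deviation x̄ - mu_0 = (4, 4.5) - (1, 8) = (3, -3.5).

Step 2 — sample covariance matrix, S[i,j] = (1/(n-1)) · Σ_k (x_{k,i} - mean_i) · (x_{k,j} - mean_j), divisor n-1 = 3:
  S[U,U] = ((4)·(4) + (-1)·(-1) + (-2)·(-2) + (-1)·(-1)) / 3 = 22/3 = 7.3333
  S[U,V] = ((4)·(1.5) + (-1)·(-1.5) + (-2)·(-1.5) + (-1)·(1.5)) / 3 = 9/3 = 3
  S[V,V] = ((1.5)·(1.5) + (-1.5)·(-1.5) + (-1.5)·(-1.5) + (1.5)·(1.5)) / 3 = 9/3 = 3
  S = [[7.3333, 3],
 [3, 3]].

Step 3 — invert S. det(S) = 7.3333·3 - (3)² = 13.
  S^{-1} = (1/det) · [[d, -b], [-b, a]] = [[0.2308, -0.2308],
 [-0.2308, 0.5641]].

Step 4 — quadratic form (x̄ - mu_0)^T · S^{-1} · (x̄ - mu_0):
  S^{-1} · (x̄ - mu_0) = (1.5, -2.6667),
  (x̄ - mu_0)^T · [...] = (3)·(1.5) + (-3.5)·(-2.6667) = 13.8333.

Step 5 — scale by n: T² = 4 · 13.8333 = 55.3333.

T² ≈ 55.3333


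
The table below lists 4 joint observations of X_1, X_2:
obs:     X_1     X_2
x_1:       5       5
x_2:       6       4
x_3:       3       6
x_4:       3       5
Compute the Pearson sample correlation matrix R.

Step 1 — column means:
  mean(X_1) = (5 + 6 + 3 + 3) / 4 = 17/4 = 4.25
  mean(X_2) = (5 + 4 + 6 + 5) / 4 = 20/4 = 5

Step 2 — sample variances and covariances s[i,j] = (1/(n-1)) · Σ_k (x_{k,i} - mean_i) · (x_{k,j} - mean_j), with n-1 = 3:
  s[X_1,X_1] = ((0.75)·(0.75) + (1.75)·(1.75) + (-1.25)·(-1.25) + (-1.25)·(-1.25)) / 3 = 6.75/3 = 2.25
  s[X_1,X_2] = ((0.75)·(0) + (1.75)·(-1) + (-1.25)·(1) + (-1.25)·(0)) / 3 = -3/3 = -1
  s[X_2,X_2] = ((0)·(0) + (-1)·(-1) + (1)·(1) + (0)·(0)) / 3 = 2/3 = 0.6667
  Sample standard deviations s_i = √(s[i,i]):
  s(X_1) = √(2.25) = 1.5
  s(X_2) = √(0.6667) = 0.8165

Step 3 — r_{ij} = s_{ij} / (s_i · s_j):
  r[X_1,X_1] = 1 (diagonal).
  r[X_1,X_2] = -1 / (1.5 · 0.8165) = -1 / 1.2247 = -0.8165
  r[X_2,X_2] = 1 (diagonal).

R is symmetric with unit diagonal. Assembling:

R = [[1, -0.8165],
 [-0.8165, 1]]


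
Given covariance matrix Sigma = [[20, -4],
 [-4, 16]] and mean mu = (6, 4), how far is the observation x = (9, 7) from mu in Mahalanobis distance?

Step 1 — centre the observation: (x - mu) = (3, 3).

Step 2 — invert Sigma. det(Sigma) = 20·16 - (-4)² = 304.
  Sigma^{-1} = (1/det) · [[d, -b], [-b, a]] = [[0.0526, 0.0132],
 [0.0132, 0.0658]].

Step 3 — form the quadratic (x - mu)^T · Sigma^{-1} · (x - mu):
  Sigma^{-1} · (x - mu) = (0.1974, 0.2368).
  (x - mu)^T · [Sigma^{-1} · (x - mu)] = (3)·(0.1974) + (3)·(0.2368) = 1.3026.

Step 4 — take square root: d = √(1.3026) ≈ 1.1413.

d(x, mu) = √(1.3026) ≈ 1.1413


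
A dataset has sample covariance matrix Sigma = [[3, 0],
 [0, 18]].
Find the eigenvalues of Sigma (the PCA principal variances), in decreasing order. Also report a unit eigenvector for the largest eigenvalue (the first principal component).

Step 1 — characteristic polynomial of 2×2 Sigma:
  det(Sigma - λI) = λ² - trace · λ + det = 0.
  trace = 3 + 18 = 21, det = 3·18 - (0)² = 54.
Step 2 — discriminant:
  Δ = trace² - 4·det = 441 - 216 = 225.
Step 3 — eigenvalues:
  λ = (trace ± √Δ)/2 = (21 ± 15)/2,
  λ_1 = 18,  λ_2 = 3.

Step 4 — unit eigenvector for λ_1: Sigma is diagonal, so its eigenvectors are the coordinate axes. λ_1 = 18 is the diagonal entry on the second coordinate axis, hence
  v_1 = (0, 1) (||v_1|| = 1).

λ_1 = 18,  λ_2 = 3;  v_1 ≈ (0, 1)


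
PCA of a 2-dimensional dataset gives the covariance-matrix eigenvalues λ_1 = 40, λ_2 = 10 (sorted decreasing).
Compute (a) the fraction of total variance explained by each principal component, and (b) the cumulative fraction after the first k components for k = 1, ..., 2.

Step 1 — total variance = trace(Sigma) = Σ λ_i = 40 + 10 = 50.

Step 2 — fraction explained by component i = λ_i / Σ λ:
  PC1: 40/50 = 0.8
  PC2: 10/50 = 0.2

Step 3 — cumulative fraction after k components = (λ_1 + ... + λ_k) / Σ λ:
  k = 1: 40/50 = 0.8
  k = 2: (40 + 10)/50 = 50/50 = 1

Summary (fraction, with percent):

explained: PC1 0.8 (80%), PC2 0.2 (20%);  cumulative: 0.8, 1


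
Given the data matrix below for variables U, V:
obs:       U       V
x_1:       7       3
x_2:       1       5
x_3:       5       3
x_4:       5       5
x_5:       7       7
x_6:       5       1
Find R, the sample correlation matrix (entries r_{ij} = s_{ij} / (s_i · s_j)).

Step 1 — column means:
  mean(U) = (7 + 1 + 5 + 5 + 7 + 5) / 6 = 30/6 = 5
  mean(V) = (3 + 5 + 3 + 5 + 7 + 1) / 6 = 24/6 = 4

Step 2 — sample variances and covariances s[i,j] = (1/(n-1)) · Σ_k (x_{k,i} - mean_i) · (x_{k,j} - mean_j), with n-1 = 5:
  s[U,U] = ((2)·(2) + (-4)·(-4) + (0)·(0) + (0)·(0) + (2)·(2) + (0)·(0)) / 5 = 24/5 = 4.8
  s[U,V] = ((2)·(-1) + (-4)·(1) + (0)·(-1) + (0)·(1) + (2)·(3) + (0)·(-3)) / 5 = 0/5 = 0
  s[V,V] = ((-1)·(-1) + (1)·(1) + (-1)·(-1) + (1)·(1) + (3)·(3) + (-3)·(-3)) / 5 = 22/5 = 4.4
  Sample standard deviations s_i = √(s[i,i]):
  s(U) = √(4.8) = 2.1909
  s(V) = √(4.4) = 2.0976

Step 3 — r_{ij} = s_{ij} / (s_i · s_j):
  r[U,U] = 1 (diagonal).
  r[U,V] = 0 / (2.1909 · 2.0976) = 0 / 4.5957 = 0
  r[V,V] = 1 (diagonal).

R is symmetric with unit diagonal. Assembling:

R = [[1, 0],
 [0, 1]]


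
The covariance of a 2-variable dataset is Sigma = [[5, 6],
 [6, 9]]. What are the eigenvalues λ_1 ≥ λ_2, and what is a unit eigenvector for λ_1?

Step 1 — characteristic polynomial of 2×2 Sigma:
  det(Sigma - λI) = λ² - trace · λ + det = 0.
  trace = 5 + 9 = 14, det = 5·9 - (6)² = 9.
Step 2 — discriminant:
  Δ = trace² - 4·det = 196 - 36 = 160.
Step 3 — eigenvalues:
  λ = (trace ± √Δ)/2 = (14 ± 12.6491)/2,
  λ_1 = 13.3246,  λ_2 = 0.6754.

Step 4 — unit eigenvector for λ_1: solve (Sigma - λ_1 I)v = 0. First row:
  (5 - 13.3246)·v_x + (6)·v_y = 0, i.e. (-8.3246)·v_x + (6)·v_y = 0,
  so v ∝ (b, λ_1 - a) = (6, 8.3246) = u.
  ||u|| = √((6)² + (8.3246)²) = √(105.2982) ≈ 10.2615,
  v_1 = u/||u|| ≈ (0.5847, 0.8112) (||v_1|| = 1).

λ_1 = 13.3246,  λ_2 = 0.6754;  v_1 ≈ (0.5847, 0.8112)


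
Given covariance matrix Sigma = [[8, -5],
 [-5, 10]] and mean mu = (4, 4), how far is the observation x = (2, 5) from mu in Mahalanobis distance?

Step 1 — centre the observation: (x - mu) = (-2, 1).

Step 2 — invert Sigma. det(Sigma) = 8·10 - (-5)² = 55.
  Sigma^{-1} = (1/det) · [[d, -b], [-b, a]] = [[0.1818, 0.0909],
 [0.0909, 0.1455]].

Step 3 — form the quadratic (x - mu)^T · Sigma^{-1} · (x - mu):
  Sigma^{-1} · (x - mu) = (-0.2727, -0.0364).
  (x - mu)^T · [Sigma^{-1} · (x - mu)] = (-2)·(-0.2727) + (1)·(-0.0364) = 0.5091.

Step 4 — take square root: d = √(0.5091) ≈ 0.7135.

d(x, mu) = √(0.5091) ≈ 0.7135


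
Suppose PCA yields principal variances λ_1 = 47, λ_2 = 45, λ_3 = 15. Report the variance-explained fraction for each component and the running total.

Step 1 — total variance = trace(Sigma) = Σ λ_i = 47 + 45 + 15 = 107.

Step 2 — fraction explained by component i = λ_i / Σ λ:
  PC1: 47/107 = 0.4393
  PC2: 45/107 = 0.4206
  PC3: 15/107 = 0.1402

Step 3 — cumulative fraction after k components = (λ_1 + ... + λ_k) / Σ λ:
  k = 1: 47/107 = 0.4393
  k = 2: (47 + 45)/107 = 92/107 = 0.8598
  k = 3: (47 + 45 + 15)/107 = 107/107 = 1

Summary (fraction, with percent):

explained: PC1 0.4393 (43.93%), PC2 0.4206 (42.06%), PC3 0.1402 (14.02%);  cumulative: 0.4393, 0.8598, 1


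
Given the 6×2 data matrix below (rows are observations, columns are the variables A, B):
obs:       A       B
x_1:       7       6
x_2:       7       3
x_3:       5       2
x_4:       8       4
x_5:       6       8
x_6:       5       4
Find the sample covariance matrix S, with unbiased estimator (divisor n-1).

Step 1 — column means:
  mean(A) = (7 + 7 + 5 + 8 + 6 + 5) / 6 = 38/6 = 6.3333
  mean(B) = (6 + 3 + 2 + 4 + 8 + 4) / 6 = 27/6 = 4.5

Step 2 — sample covariance S[i,j] = (1/(n-1)) · Σ_k (x_{k,i} - mean_i) · (x_{k,j} - mean_j), with n-1 = 5.
  S[A,A] = ((0.6667)·(0.6667) + (0.6667)·(0.6667) + (-1.3333)·(-1.3333) + (1.6667)·(1.6667) + (-0.3333)·(-0.3333) + (-1.3333)·(-1.3333)) / 5 = 7.3333/5 = 1.4667
  S[A,B] = ((0.6667)·(1.5) + (0.6667)·(-1.5) + (-1.3333)·(-2.5) + (1.6667)·(-0.5) + (-0.3333)·(3.5) + (-1.3333)·(-0.5)) / 5 = 2/5 = 0.4
  S[B,B] = ((1.5)·(1.5) + (-1.5)·(-1.5) + (-2.5)·(-2.5) + (-0.5)·(-0.5) + (3.5)·(3.5) + (-0.5)·(-0.5)) / 5 = 23.5/5 = 4.7

S is symmetric (S[j,i] = S[i,j]). Assembling:

S = [[1.4667, 0.4],
 [0.4, 4.7]]


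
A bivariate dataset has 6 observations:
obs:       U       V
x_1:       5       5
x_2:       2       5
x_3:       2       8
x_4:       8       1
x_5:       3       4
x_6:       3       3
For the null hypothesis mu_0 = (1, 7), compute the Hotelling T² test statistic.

Step 1 — sample mean vector:
  mean(U) = (5 + 2 + 2 + 8 + 3 + 3) / 6 = 23/6 = 3.8333
  mean(V) = (5 + 5 + 8 + 1 + 4 + 3) / 6 = 26/6 = 4.3333
  x̄ = (3.8333, 4.3333),  deviation x̄ - mu_0 = (3.8333, 4.3333) - (1, 7) = (2.8333, -2.6667).

Step 2 — sample covariance matrix, S[i,j] = (1/(n-1)) · Σ_k (x_{k,i} - mean_i) · (x_{k,j} - mean_j), divisor n-1 = 5:
  S[U,U] = ((1.1667)·(1.1667) + (-1.8333)·(-1.8333) + (-1.8333)·(-1.8333) + (4.1667)·(4.1667) + (-0.8333)·(-0.8333) + (-0.8333)·(-0.8333)) / 5 = 26.8333/5 = 5.3667
  S[U,V] = ((1.1667)·(0.6667) + (-1.8333)·(0.6667) + (-1.8333)·(3.6667) + (4.1667)·(-3.3333) + (-0.8333)·(-0.3333) + (-0.8333)·(-1.3333)) / 5 = -19.6667/5 = -3.9333
  S[V,V] = ((0.6667)·(0.6667) + (0.6667)·(0.6667) + (3.6667)·(3.6667) + (-3.3333)·(-3.3333) + (-0.3333)·(-0.3333) + (-1.3333)·(-1.3333)) / 5 = 27.3333/5 = 5.4667
  S = [[5.3667, -3.9333],
 [-3.9333, 5.4667]].

Step 3 — invert S. det(S) = 5.3667·5.4667 - (-3.9333)² = 13.8667.
  S^{-1} = (1/det) · [[d, -b], [-b, a]] = [[0.3942, 0.2837],
 [0.2837, 0.387]].

Step 4 — quadratic form (x̄ - mu_0)^T · S^{-1} · (x̄ - mu_0):
  S^{-1} · (x̄ - mu_0) = (0.3606, -0.2284),
  (x̄ - mu_0)^T · [...] = (2.8333)·(0.3606) + (-2.6667)·(-0.2284) = 1.6306.

Step 5 — scale by n: T² = 6 · 1.6306 = 9.7837.

T² ≈ 9.7837


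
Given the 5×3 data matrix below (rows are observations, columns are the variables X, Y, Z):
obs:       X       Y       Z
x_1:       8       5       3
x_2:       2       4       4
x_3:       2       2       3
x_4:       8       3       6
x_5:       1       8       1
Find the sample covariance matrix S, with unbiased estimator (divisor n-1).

Step 1 — column means:
  mean(X) = (8 + 2 + 2 + 8 + 1) / 5 = 21/5 = 4.2
  mean(Y) = (5 + 4 + 2 + 3 + 8) / 5 = 22/5 = 4.4
  mean(Z) = (3 + 4 + 3 + 6 + 1) / 5 = 17/5 = 3.4

Step 2 — sample covariance S[i,j] = (1/(n-1)) · Σ_k (x_{k,i} - mean_i) · (x_{k,j} - mean_j), with n-1 = 4.
  S[X,X] = ((3.8)·(3.8) + (-2.2)·(-2.2) + (-2.2)·(-2.2) + (3.8)·(3.8) + (-3.2)·(-3.2)) / 4 = 48.8/4 = 12.2
  S[X,Y] = ((3.8)·(0.6) + (-2.2)·(-0.4) + (-2.2)·(-2.4) + (3.8)·(-1.4) + (-3.2)·(3.6)) / 4 = -8.4/4 = -2.1
  S[X,Z] = ((3.8)·(-0.4) + (-2.2)·(0.6) + (-2.2)·(-0.4) + (3.8)·(2.6) + (-3.2)·(-2.4)) / 4 = 15.6/4 = 3.9
  S[Y,Y] = ((0.6)·(0.6) + (-0.4)·(-0.4) + (-2.4)·(-2.4) + (-1.4)·(-1.4) + (3.6)·(3.6)) / 4 = 21.2/4 = 5.3
  S[Y,Z] = ((0.6)·(-0.4) + (-0.4)·(0.6) + (-2.4)·(-0.4) + (-1.4)·(2.6) + (3.6)·(-2.4)) / 4 = -11.8/4 = -2.95
  S[Z,Z] = ((-0.4)·(-0.4) + (0.6)·(0.6) + (-0.4)·(-0.4) + (2.6)·(2.6) + (-2.4)·(-2.4)) / 4 = 13.2/4 = 3.3

S is symmetric (S[j,i] = S[i,j]). Assembling:

S = [[12.2, -2.1, 3.9],
 [-2.1, 5.3, -2.95],
 [3.9, -2.95, 3.3]]
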